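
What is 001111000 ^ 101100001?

XOR: 1 when bits differ
  001111000
^ 101100001
-----------
  100011001
Decimal: 120 ^ 353 = 281



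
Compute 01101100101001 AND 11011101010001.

AND: 1 only when both bits are 1
  01101100101001
& 11011101010001
----------------
  01001100000001
Decimal: 6953 & 14161 = 4865



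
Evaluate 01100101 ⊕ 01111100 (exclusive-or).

XOR: 1 when bits differ
  01100101
^ 01111100
----------
  00011001
Decimal: 101 ^ 124 = 25



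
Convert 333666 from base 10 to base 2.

Using repeated division by 2:
333666 ÷ 2 = 166833 remainder 0
166833 ÷ 2 = 83416 remainder 1
83416 ÷ 2 = 41708 remainder 0
41708 ÷ 2 = 20854 remainder 0
20854 ÷ 2 = 10427 remainder 0
10427 ÷ 2 = 5213 remainder 1
5213 ÷ 2 = 2606 remainder 1
2606 ÷ 2 = 1303 remainder 0
1303 ÷ 2 = 651 remainder 1
651 ÷ 2 = 325 remainder 1
325 ÷ 2 = 162 remainder 1
162 ÷ 2 = 81 remainder 0
81 ÷ 2 = 40 remainder 1
40 ÷ 2 = 20 remainder 0
20 ÷ 2 = 10 remainder 0
10 ÷ 2 = 5 remainder 0
5 ÷ 2 = 2 remainder 1
2 ÷ 2 = 1 remainder 0
1 ÷ 2 = 0 remainder 1
Reading remainders bottom to top: 1010001011101100010



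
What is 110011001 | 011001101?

OR: 1 when either bit is 1
  110011001
| 011001101
-----------
  111011101
Decimal: 409 | 205 = 477



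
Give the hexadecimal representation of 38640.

Using repeated division by 16 (digits 10–15 are A–F):
38640 ÷ 16 = 2415 remainder 0
2415 ÷ 16 = 150 remainder 15 (F)
150 ÷ 16 = 9 remainder 6
9 ÷ 16 = 0 remainder 9
Reading remainders bottom to top: 96F0



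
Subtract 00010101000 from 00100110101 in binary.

Method 1 - Direct subtraction (column by column from the right: bit − bit − borrow-in; if negative, add 2 and borrow 1 from the next column):
borrow: 00100010000
        00100110101
-       00010101000
-------------------
        00010001101

Method 2 - Add two's complement:
Two's complement of 00010101000: invert → 11101010111, add 1 → 11101011000
  00100110101
+ 11101011000
-------------
 100010001101  (end carry out of the top bit = 1)
Discarding the end carry: 00010001101
Decimal check:
  00100110101 = 256 + 32 + 16 + 4 + 1 = 309
  00010101000 = 128 + 32 + 8 = 168
  309 - 168 = 141, and 00010001101 = 128 + 8 + 4 + 1 = 141 ✓



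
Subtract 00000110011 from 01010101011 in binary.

Method 1 - Direct subtraction (column by column from the right: bit − bit − borrow-in; if negative, add 2 and borrow 1 from the next column):
borrow: 00011100000
        01010101011
-       00000110011
-------------------
        01001111000

Method 2 - Add two's complement:
Two's complement of 00000110011: invert → 11111001100, add 1 → 11111001101
  01010101011
+ 11111001101
-------------
 101001111000  (end carry out of the top bit = 1)
Discarding the end carry: 01001111000
Decimal check:
  01010101011 = 512 + 128 + 32 + 8 + 2 + 1 = 683
  00000110011 = 32 + 16 + 2 + 1 = 51
  683 - 51 = 632, and 01001111000 = 512 + 64 + 32 + 16 + 8 = 632 ✓



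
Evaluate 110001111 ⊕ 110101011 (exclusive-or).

XOR: 1 when bits differ
  110001111
^ 110101011
-----------
  000100100
Decimal: 399 ^ 427 = 36



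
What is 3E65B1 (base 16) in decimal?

Expand by place value (powers of 16):
Digit values: E = 14, B = 11
3E65B1 = 3 × 16^5 + 14 × 16^4 + 6 × 16^3 + 5 × 16^2 + 11 × 16^1 + 1 × 16^0
= 3 × 1048576 + 14 × 65536 + 6 × 4096 + 5 × 256 + 11 × 16 + 1 × 1
= 3145728 + 917504 + 24576 + 1280 + 176 + 1
= 4089265



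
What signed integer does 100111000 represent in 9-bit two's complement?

Binary: 100111000
Sign bit: 1 (negative)
Invert: 011000111
Add 1:  011001000
Magnitude: 011001000 = 128 + 64 + 8 = 200
Value: -200



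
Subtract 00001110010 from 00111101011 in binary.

Method 1 - Direct subtraction (column by column from the right: bit − bit − borrow-in; if negative, add 2 and borrow 1 from the next column):
borrow: 00011100000
        00111101011
-       00001110010
-------------------
        00101111001

Method 2 - Add two's complement:
Two's complement of 00001110010: invert → 11110001101, add 1 → 11110001110
  00111101011
+ 11110001110
-------------
 100101111001  (end carry out of the top bit = 1)
Discarding the end carry: 00101111001
Decimal check:
  00111101011 = 256 + 128 + 64 + 32 + 8 + 2 + 1 = 491
  00001110010 = 64 + 32 + 16 + 2 = 114
  491 - 114 = 377, and 00101111001 = 256 + 64 + 32 + 16 + 8 + 1 = 377 ✓



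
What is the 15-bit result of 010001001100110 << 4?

Original: 010001001100110 (decimal 8806)
Shift left by 4 positions
Append 4 zeros on the right and drop the 4 high bits that overflow the 15-bit width
Result: 010011001100000 (decimal 9824)
Equivalent: 8806 << 4 = 8806 × 2^4 = 140896, truncated to 15 bits = 9824



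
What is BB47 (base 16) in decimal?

Expand by place value (powers of 16):
Digit values: B = 11
BB47 = 11 × 16^3 + 11 × 16^2 + 4 × 16^1 + 7 × 16^0
= 11 × 4096 + 11 × 256 + 4 × 16 + 7 × 1
= 45056 + 2816 + 64 + 7
= 47943



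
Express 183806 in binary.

Using repeated division by 2:
183806 ÷ 2 = 91903 remainder 0
91903 ÷ 2 = 45951 remainder 1
45951 ÷ 2 = 22975 remainder 1
22975 ÷ 2 = 11487 remainder 1
11487 ÷ 2 = 5743 remainder 1
5743 ÷ 2 = 2871 remainder 1
2871 ÷ 2 = 1435 remainder 1
1435 ÷ 2 = 717 remainder 1
717 ÷ 2 = 358 remainder 1
358 ÷ 2 = 179 remainder 0
179 ÷ 2 = 89 remainder 1
89 ÷ 2 = 44 remainder 1
44 ÷ 2 = 22 remainder 0
22 ÷ 2 = 11 remainder 0
11 ÷ 2 = 5 remainder 1
5 ÷ 2 = 2 remainder 1
2 ÷ 2 = 1 remainder 0
1 ÷ 2 = 0 remainder 1
Reading remainders bottom to top: 101100110111111110



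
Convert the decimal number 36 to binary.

Using repeated division by 2:
36 ÷ 2 = 18 remainder 0
18 ÷ 2 = 9 remainder 0
9 ÷ 2 = 4 remainder 1
4 ÷ 2 = 2 remainder 0
2 ÷ 2 = 1 remainder 0
1 ÷ 2 = 0 remainder 1
Reading remainders bottom to top: 100100



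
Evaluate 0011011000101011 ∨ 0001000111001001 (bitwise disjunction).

OR: 1 when either bit is 1
  0011011000101011
| 0001000111001001
------------------
  0011011111101011
Decimal: 13867 | 4553 = 14315



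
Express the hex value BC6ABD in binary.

Convert each hex digit to 4 bits:
  B = 1011
  C = 1100
  6 = 0110
  A = 1010
  B = 1011
  D = 1101
Concatenate: 101111000110101010111101



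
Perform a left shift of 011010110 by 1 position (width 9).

Original: 011010110 (decimal 214)
Shift left by 1 position
Append 1 zero on the right
Result: 110101100 (decimal 428)
Equivalent: 214 << 1 = 214 × 2^1 = 428



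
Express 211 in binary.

Using repeated division by 2:
211 ÷ 2 = 105 remainder 1
105 ÷ 2 = 52 remainder 1
52 ÷ 2 = 26 remainder 0
26 ÷ 2 = 13 remainder 0
13 ÷ 2 = 6 remainder 1
6 ÷ 2 = 3 remainder 0
3 ÷ 2 = 1 remainder 1
1 ÷ 2 = 0 remainder 1
Reading remainders bottom to top: 11010011



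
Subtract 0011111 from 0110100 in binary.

Method 1 - Direct subtraction (column by column from the right: bit − bit − borrow-in; if negative, add 2 and borrow 1 from the next column):
borrow: 0111110
        0110100
-       0011111
---------------
        0010101

Method 2 - Add two's complement:
Two's complement of 0011111: invert → 1100000, add 1 → 1100001
  0110100
+ 1100001
---------
 10010101  (end carry out of the top bit = 1)
Discarding the end carry: 0010101
Decimal check:
  0110100 = 32 + 16 + 4 = 52
  0011111 = 16 + 8 + 4 + 2 + 1 = 31
  52 - 31 = 21, and 0010101 = 16 + 4 + 1 = 21 ✓



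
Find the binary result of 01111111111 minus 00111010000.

Method 1 - Direct subtraction (column by column from the right: bit − bit − borrow-in; if negative, add 2 and borrow 1 from the next column):
borrow: 00000000000
        01111111111
-       00111010000
-------------------
        01000101111

Method 2 - Add two's complement:
Two's complement of 00111010000: invert → 11000101111, add 1 → 11000110000
  01111111111
+ 11000110000
-------------
 101000101111  (end carry out of the top bit = 1)
Discarding the end carry: 01000101111
Decimal check:
  01111111111 = 512 + 256 + 128 + 64 + 32 + 16 + 8 + 4 + 2 + 1 = 1023
  00111010000 = 256 + 128 + 64 + 16 = 464
  1023 - 464 = 559, and 01000101111 = 512 + 32 + 8 + 4 + 2 + 1 = 559 ✓



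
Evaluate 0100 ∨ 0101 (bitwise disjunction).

OR: 1 when either bit is 1
  0100
| 0101
------
  0101
Decimal: 4 | 5 = 5



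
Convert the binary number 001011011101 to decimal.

Sum of powers of 2 for each 1-bit:
2^0 + 2^2 + 2^3 + 2^4 + 2^6 + 2^7 + 2^9
= 1 + 4 + 8 + 16 + 64 + 128 + 512
= 733



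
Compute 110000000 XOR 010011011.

XOR: 1 when bits differ
  110000000
^ 010011011
-----------
  100011011
Decimal: 384 ^ 155 = 283



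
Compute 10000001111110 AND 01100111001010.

AND: 1 only when both bits are 1
  10000001111110
& 01100111001010
----------------
  00000001001010
Decimal: 8318 & 6602 = 74



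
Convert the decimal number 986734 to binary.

Using repeated division by 2:
986734 ÷ 2 = 493367 remainder 0
493367 ÷ 2 = 246683 remainder 1
246683 ÷ 2 = 123341 remainder 1
123341 ÷ 2 = 61670 remainder 1
61670 ÷ 2 = 30835 remainder 0
30835 ÷ 2 = 15417 remainder 1
15417 ÷ 2 = 7708 remainder 1
7708 ÷ 2 = 3854 remainder 0
3854 ÷ 2 = 1927 remainder 0
1927 ÷ 2 = 963 remainder 1
963 ÷ 2 = 481 remainder 1
481 ÷ 2 = 240 remainder 1
240 ÷ 2 = 120 remainder 0
120 ÷ 2 = 60 remainder 0
60 ÷ 2 = 30 remainder 0
30 ÷ 2 = 15 remainder 0
15 ÷ 2 = 7 remainder 1
7 ÷ 2 = 3 remainder 1
3 ÷ 2 = 1 remainder 1
1 ÷ 2 = 0 remainder 1
Reading remainders bottom to top: 11110000111001101110



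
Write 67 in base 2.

Using repeated division by 2:
67 ÷ 2 = 33 remainder 1
33 ÷ 2 = 16 remainder 1
16 ÷ 2 = 8 remainder 0
8 ÷ 2 = 4 remainder 0
4 ÷ 2 = 2 remainder 0
2 ÷ 2 = 1 remainder 0
1 ÷ 2 = 0 remainder 1
Reading remainders bottom to top: 1000011



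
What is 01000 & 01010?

AND: 1 only when both bits are 1
  01000
& 01010
-------
  01000
Decimal: 8 & 10 = 8



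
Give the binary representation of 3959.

Using repeated division by 2:
3959 ÷ 2 = 1979 remainder 1
1979 ÷ 2 = 989 remainder 1
989 ÷ 2 = 494 remainder 1
494 ÷ 2 = 247 remainder 0
247 ÷ 2 = 123 remainder 1
123 ÷ 2 = 61 remainder 1
61 ÷ 2 = 30 remainder 1
30 ÷ 2 = 15 remainder 0
15 ÷ 2 = 7 remainder 1
7 ÷ 2 = 3 remainder 1
3 ÷ 2 = 1 remainder 1
1 ÷ 2 = 0 remainder 1
Reading remainders bottom to top: 111101110111



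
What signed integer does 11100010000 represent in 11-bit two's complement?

Binary: 11100010000
Sign bit: 1 (negative)
Invert: 00011101111
Add 1:  00011110000
Magnitude: 00011110000 = 128 + 64 + 32 + 16 = 240
Value: -240



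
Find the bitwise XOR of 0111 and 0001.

XOR: 1 when bits differ
  0111
^ 0001
------
  0110
Decimal: 7 ^ 1 = 6



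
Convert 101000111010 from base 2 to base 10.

Sum of powers of 2 for each 1-bit:
2^1 + 2^3 + 2^4 + 2^5 + 2^9 + 2^11
= 2 + 8 + 16 + 32 + 512 + 2048
= 2618



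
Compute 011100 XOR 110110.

XOR: 1 when bits differ
  011100
^ 110110
--------
  101010
Decimal: 28 ^ 54 = 42



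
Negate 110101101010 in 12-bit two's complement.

Original (sign bit 1, negative): 110101101010
Step 1 - Invert all bits: 001010010101
Step 2 - Add 1: 001010010110
Verification: 110101101010 + 001010010110 = 1000000000000; discarding the end carry (carry out of the top bit) leaves the 12-bit value 000000000000, as required for x + (-x)



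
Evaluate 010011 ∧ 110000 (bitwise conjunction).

AND: 1 only when both bits are 1
  010011
& 110000
--------
  010000
Decimal: 19 & 48 = 16



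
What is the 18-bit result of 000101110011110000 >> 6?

Original: 000101110011110000 (decimal 23792)
Shift right by 6 positions
Drop the 6 low bits; fill with zeros on the left
Result: 000000000101110011 (decimal 371)
Equivalent: 23792 >> 6 = 23792 ÷ 2^6 = 371



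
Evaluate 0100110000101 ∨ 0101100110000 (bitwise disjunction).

OR: 1 when either bit is 1
  0100110000101
| 0101100110000
---------------
  0101110110101
Decimal: 2437 | 2864 = 2997



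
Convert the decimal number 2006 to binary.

Using repeated division by 2:
2006 ÷ 2 = 1003 remainder 0
1003 ÷ 2 = 501 remainder 1
501 ÷ 2 = 250 remainder 1
250 ÷ 2 = 125 remainder 0
125 ÷ 2 = 62 remainder 1
62 ÷ 2 = 31 remainder 0
31 ÷ 2 = 15 remainder 1
15 ÷ 2 = 7 remainder 1
7 ÷ 2 = 3 remainder 1
3 ÷ 2 = 1 remainder 1
1 ÷ 2 = 0 remainder 1
Reading remainders bottom to top: 11111010110



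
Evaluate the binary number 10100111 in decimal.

Sum of powers of 2 for each 1-bit:
2^0 + 2^1 + 2^2 + 2^5 + 2^7
= 1 + 2 + 4 + 32 + 128
= 167



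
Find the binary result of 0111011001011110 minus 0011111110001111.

Method 1 - Direct subtraction (column by column from the right: bit − bit − borrow-in; if negative, add 2 and borrow 1 from the next column):
borrow: 0111111100011110
        0111011001011110
-       0011111110001111
------------------------
        0011011011001111

Method 2 - Add two's complement:
Two's complement of 0011111110001111: invert → 1100000001110000, add 1 → 1100000001110001
  0111011001011110
+ 1100000001110001
------------------
 10011011011001111  (end carry out of the top bit = 1)
Discarding the end carry: 0011011011001111
Decimal check:
  0111011001011110 = 16384 + 8192 + 4096 + 1024 + 512 + 64 + 16 + 8 + 4 + 2 = 30302
  0011111110001111 = 8192 + 4096 + 2048 + 1024 + 512 + 256 + 128 + 8 + 4 + 2 + 1 = 16271
  30302 - 16271 = 14031, and 0011011011001111 = 8192 + 4096 + 1024 + 512 + 128 + 64 + 8 + 4 + 2 + 1 = 14031 ✓



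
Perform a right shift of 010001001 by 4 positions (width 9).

Original: 010001001 (decimal 137)
Shift right by 4 positions
Drop the 4 low bits; fill with zeros on the left
Result: 000001000 (decimal 8)
Equivalent: 137 >> 4 = 137 ÷ 2^4 = 8



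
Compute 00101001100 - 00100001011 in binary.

Method 1 - Direct subtraction (column by column from the right: bit − bit − borrow-in; if negative, add 2 and borrow 1 from the next column):
borrow: 00000000110
        00101001100
-       00100001011
-------------------
        00001000001

Method 2 - Add two's complement:
Two's complement of 00100001011: invert → 11011110100, add 1 → 11011110101
  00101001100
+ 11011110101
-------------
 100001000001  (end carry out of the top bit = 1)
Discarding the end carry: 00001000001
Decimal check:
  00101001100 = 256 + 64 + 8 + 4 = 332
  00100001011 = 256 + 8 + 2 + 1 = 267
  332 - 267 = 65, and 00001000001 = 64 + 1 = 65 ✓



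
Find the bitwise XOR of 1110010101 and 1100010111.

XOR: 1 when bits differ
  1110010101
^ 1100010111
------------
  0010000010
Decimal: 917 ^ 791 = 130



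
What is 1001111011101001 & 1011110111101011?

AND: 1 only when both bits are 1
  1001111011101001
& 1011110111101011
------------------
  1001110011101001
Decimal: 40681 & 48619 = 40169



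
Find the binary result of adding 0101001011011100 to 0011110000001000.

Add column by column from the right: bit + bit + carry-in; write the sum mod 2, carry 1 when the sum is 2 or 3.
carry:  1110000000110000
        0101001011011100
+       0011110000001000
------------------------
       01000111011100100
(the carry out of the leftmost column, 0, becomes the leading bit)
Decimal check:
  0101001011011100 = 16384 + 4096 + 512 + 128 + 64 + 16 + 8 + 4 = 21212
  0011110000001000 = 8192 + 4096 + 2048 + 1024 + 8 = 15368
  21212 + 15368 = 36580, and 01000111011100100 = 32768 + 2048 + 1024 + 512 + 128 + 64 + 32 + 4 = 36580 ✓



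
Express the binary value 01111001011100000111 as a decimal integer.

Sum of powers of 2 for each 1-bit:
2^0 + 2^1 + 2^2 + 2^8 + 2^9 + 2^10 + 2^12 + 2^15 + 2^16 + 2^17 + 2^18
= 1 + 2 + 4 + 256 + 512 + 1024 + 4096 + 32768 + 65536 + 131072 + 262144
= 497415



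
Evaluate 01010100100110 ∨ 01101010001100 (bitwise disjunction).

OR: 1 when either bit is 1
  01010100100110
| 01101010001100
----------------
  01111110101110
Decimal: 5414 | 6796 = 8110



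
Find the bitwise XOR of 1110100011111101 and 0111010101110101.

XOR: 1 when bits differ
  1110100011111101
^ 0111010101110101
------------------
  1001110110001000
Decimal: 59645 ^ 30069 = 40328



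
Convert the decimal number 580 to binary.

Using repeated division by 2:
580 ÷ 2 = 290 remainder 0
290 ÷ 2 = 145 remainder 0
145 ÷ 2 = 72 remainder 1
72 ÷ 2 = 36 remainder 0
36 ÷ 2 = 18 remainder 0
18 ÷ 2 = 9 remainder 0
9 ÷ 2 = 4 remainder 1
4 ÷ 2 = 2 remainder 0
2 ÷ 2 = 1 remainder 0
1 ÷ 2 = 0 remainder 1
Reading remainders bottom to top: 1001000100



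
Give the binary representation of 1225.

Using repeated division by 2:
1225 ÷ 2 = 612 remainder 1
612 ÷ 2 = 306 remainder 0
306 ÷ 2 = 153 remainder 0
153 ÷ 2 = 76 remainder 1
76 ÷ 2 = 38 remainder 0
38 ÷ 2 = 19 remainder 0
19 ÷ 2 = 9 remainder 1
9 ÷ 2 = 4 remainder 1
4 ÷ 2 = 2 remainder 0
2 ÷ 2 = 1 remainder 0
1 ÷ 2 = 0 remainder 1
Reading remainders bottom to top: 10011001001



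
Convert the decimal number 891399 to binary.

Using repeated division by 2:
891399 ÷ 2 = 445699 remainder 1
445699 ÷ 2 = 222849 remainder 1
222849 ÷ 2 = 111424 remainder 1
111424 ÷ 2 = 55712 remainder 0
55712 ÷ 2 = 27856 remainder 0
27856 ÷ 2 = 13928 remainder 0
13928 ÷ 2 = 6964 remainder 0
6964 ÷ 2 = 3482 remainder 0
3482 ÷ 2 = 1741 remainder 0
1741 ÷ 2 = 870 remainder 1
870 ÷ 2 = 435 remainder 0
435 ÷ 2 = 217 remainder 1
217 ÷ 2 = 108 remainder 1
108 ÷ 2 = 54 remainder 0
54 ÷ 2 = 27 remainder 0
27 ÷ 2 = 13 remainder 1
13 ÷ 2 = 6 remainder 1
6 ÷ 2 = 3 remainder 0
3 ÷ 2 = 1 remainder 1
1 ÷ 2 = 0 remainder 1
Reading remainders bottom to top: 11011001101000000111



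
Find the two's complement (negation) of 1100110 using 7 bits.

Original (sign bit 1, negative): 1100110
Step 1 - Invert all bits: 0011001
Step 2 - Add 1: 0011010
Verification: 1100110 + 0011010 = 10000000; discarding the end carry (carry out of the top bit) leaves the 7-bit value 0000000, as required for x + (-x)



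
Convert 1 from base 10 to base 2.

Using repeated division by 2:
1 ÷ 2 = 0 remainder 1
Reading remainders bottom to top: 1



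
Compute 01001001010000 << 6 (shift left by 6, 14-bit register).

Original: 01001001010000 (decimal 4688)
Shift left by 6 positions
Append 6 zeros on the right and drop the 6 high bits that overflow the 14-bit width
Result: 01010000000000 (decimal 5120)
Equivalent: 4688 << 6 = 4688 × 2^6 = 300032, truncated to 14 bits = 5120



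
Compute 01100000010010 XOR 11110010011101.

XOR: 1 when bits differ
  01100000010010
^ 11110010011101
----------------
  10010010001111
Decimal: 6162 ^ 15517 = 9359



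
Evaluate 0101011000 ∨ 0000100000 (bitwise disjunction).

OR: 1 when either bit is 1
  0101011000
| 0000100000
------------
  0101111000
Decimal: 344 | 32 = 376



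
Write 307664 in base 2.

Using repeated division by 2:
307664 ÷ 2 = 153832 remainder 0
153832 ÷ 2 = 76916 remainder 0
76916 ÷ 2 = 38458 remainder 0
38458 ÷ 2 = 19229 remainder 0
19229 ÷ 2 = 9614 remainder 1
9614 ÷ 2 = 4807 remainder 0
4807 ÷ 2 = 2403 remainder 1
2403 ÷ 2 = 1201 remainder 1
1201 ÷ 2 = 600 remainder 1
600 ÷ 2 = 300 remainder 0
300 ÷ 2 = 150 remainder 0
150 ÷ 2 = 75 remainder 0
75 ÷ 2 = 37 remainder 1
37 ÷ 2 = 18 remainder 1
18 ÷ 2 = 9 remainder 0
9 ÷ 2 = 4 remainder 1
4 ÷ 2 = 2 remainder 0
2 ÷ 2 = 1 remainder 0
1 ÷ 2 = 0 remainder 1
Reading remainders bottom to top: 1001011000111010000



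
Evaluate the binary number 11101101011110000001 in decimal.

Sum of powers of 2 for each 1-bit:
2^0 + 2^7 + 2^8 + 2^9 + 2^10 + 2^12 + 2^14 + 2^15 + 2^17 + 2^18 + 2^19
= 1 + 128 + 256 + 512 + 1024 + 4096 + 16384 + 32768 + 131072 + 262144 + 524288
= 972673



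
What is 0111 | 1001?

OR: 1 when either bit is 1
  0111
| 1001
------
  1111
Decimal: 7 | 9 = 15



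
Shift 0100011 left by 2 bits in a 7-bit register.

Original: 0100011 (decimal 35)
Shift left by 2 positions
Append 2 zeros on the right and drop the 2 high bits that overflow the 7-bit width
Result: 0001100 (decimal 12)
Equivalent: 35 << 2 = 35 × 2^2 = 140, truncated to 7 bits = 12



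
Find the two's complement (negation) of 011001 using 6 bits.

Original: 011001
Step 1 - Invert all bits: 100110
Step 2 - Add 1: 100111
Verification: 011001 + 100111 = 1000000; discarding the end carry (carry out of the top bit) leaves the 6-bit value 000000, as required for x + (-x)



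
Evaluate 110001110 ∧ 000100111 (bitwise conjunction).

AND: 1 only when both bits are 1
  110001110
& 000100111
-----------
  000000110
Decimal: 398 & 39 = 6



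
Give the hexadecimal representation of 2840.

Using repeated division by 16 (digits 10–15 are A–F):
2840 ÷ 16 = 177 remainder 8
177 ÷ 16 = 11 remainder 1
11 ÷ 16 = 0 remainder 11 (B)
Reading remainders bottom to top: B18



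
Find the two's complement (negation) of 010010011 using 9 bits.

Original: 010010011
Step 1 - Invert all bits: 101101100
Step 2 - Add 1: 101101101
Verification: 010010011 + 101101101 = 1000000000; discarding the end carry (carry out of the top bit) leaves the 9-bit value 000000000, as required for x + (-x)



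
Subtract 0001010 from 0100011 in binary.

Method 1 - Direct subtraction (column by column from the right: bit − bit − borrow-in; if negative, add 2 and borrow 1 from the next column):
borrow: 0110000
        0100011
-       0001010
---------------
        0011001

Method 2 - Add two's complement:
Two's complement of 0001010: invert → 1110101, add 1 → 1110110
  0100011
+ 1110110
---------
 10011001  (end carry out of the top bit = 1)
Discarding the end carry: 0011001
Decimal check:
  0100011 = 32 + 2 + 1 = 35
  0001010 = 8 + 2 = 10
  35 - 10 = 25, and 0011001 = 16 + 8 + 1 = 25 ✓



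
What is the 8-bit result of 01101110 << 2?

Original: 01101110 (decimal 110)
Shift left by 2 positions
Append 2 zeros on the right and drop the 2 high bits that overflow the 8-bit width
Result: 10111000 (decimal 184)
Equivalent: 110 << 2 = 110 × 2^2 = 440, truncated to 8 bits = 184



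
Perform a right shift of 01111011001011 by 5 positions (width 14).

Original: 01111011001011 (decimal 7883)
Shift right by 5 positions
Drop the 5 low bits; fill with zeros on the left
Result: 00000011110110 (decimal 246)
Equivalent: 7883 >> 5 = 7883 ÷ 2^5 = 246



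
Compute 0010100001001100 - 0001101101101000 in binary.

Method 1 - Direct subtraction (column by column from the right: bit − bit − borrow-in; if negative, add 2 and borrow 1 from the next column):
borrow: 0011111111000000
        0010100001001100
-       0001101101101000
------------------------
        0000110011100100

Method 2 - Add two's complement:
Two's complement of 0001101101101000: invert → 1110010010010111, add 1 → 1110010010011000
  0010100001001100
+ 1110010010011000
------------------
 10000110011100100  (end carry out of the top bit = 1)
Discarding the end carry: 0000110011100100
Decimal check:
  0010100001001100 = 8192 + 2048 + 64 + 8 + 4 = 10316
  0001101101101000 = 4096 + 2048 + 512 + 256 + 64 + 32 + 8 = 7016
  10316 - 7016 = 3300, and 0000110011100100 = 2048 + 1024 + 128 + 64 + 32 + 4 = 3300 ✓



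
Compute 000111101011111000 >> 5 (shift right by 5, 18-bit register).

Original: 000111101011111000 (decimal 31480)
Shift right by 5 positions
Drop the 5 low bits; fill with zeros on the left
Result: 000000001111010111 (decimal 983)
Equivalent: 31480 >> 5 = 31480 ÷ 2^5 = 983



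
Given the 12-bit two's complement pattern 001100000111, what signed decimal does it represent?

Binary: 001100000111
Sign bit: 0 (non-negative)
Read directly as an unsigned value:
001100000111 = 512 + 256 + 4 + 2 + 1 = 775
Value: 775



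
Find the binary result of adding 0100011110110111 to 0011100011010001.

Add column by column from the right: bit + bit + carry-in; write the sum mod 2, carry 1 when the sum is 2 or 3.
carry:  1111111111101110
        0100011110110111
+       0011100011010001
------------------------
       01000000010001000
(the carry out of the leftmost column, 0, becomes the leading bit)
Decimal check:
  0100011110110111 = 16384 + 1024 + 512 + 256 + 128 + 32 + 16 + 4 + 2 + 1 = 18359
  0011100011010001 = 8192 + 4096 + 2048 + 128 + 64 + 16 + 1 = 14545
  18359 + 14545 = 32904, and 01000000010001000 = 32768 + 128 + 8 = 32904 ✓



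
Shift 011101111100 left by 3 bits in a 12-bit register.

Original: 011101111100 (decimal 1916)
Shift left by 3 positions
Append 3 zeros on the right and drop the 3 high bits that overflow the 12-bit width
Result: 101111100000 (decimal 3040)
Equivalent: 1916 << 3 = 1916 × 2^3 = 15328, truncated to 12 bits = 3040



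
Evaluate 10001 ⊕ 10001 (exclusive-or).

XOR: 1 when bits differ
  10001
^ 10001
-------
  00000
Decimal: 17 ^ 17 = 0



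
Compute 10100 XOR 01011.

XOR: 1 when bits differ
  10100
^ 01011
-------
  11111
Decimal: 20 ^ 11 = 31



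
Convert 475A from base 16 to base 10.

Expand by place value (powers of 16):
Digit values: A = 10
475A = 4 × 16^3 + 7 × 16^2 + 5 × 16^1 + 10 × 16^0
= 4 × 4096 + 7 × 256 + 5 × 16 + 10 × 1
= 16384 + 1792 + 80 + 10
= 18266



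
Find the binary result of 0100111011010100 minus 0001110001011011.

Method 1 - Direct subtraction (column by column from the right: bit − bit − borrow-in; if negative, add 2 and borrow 1 from the next column):
borrow: 0110000011110110
        0100111011010100
-       0001110001011011
------------------------
        0011001001111001

Method 2 - Add two's complement:
Two's complement of 0001110001011011: invert → 1110001110100100, add 1 → 1110001110100101
  0100111011010100
+ 1110001110100101
------------------
 10011001001111001  (end carry out of the top bit = 1)
Discarding the end carry: 0011001001111001
Decimal check:
  0100111011010100 = 16384 + 2048 + 1024 + 512 + 128 + 64 + 16 + 4 = 20180
  0001110001011011 = 4096 + 2048 + 1024 + 64 + 16 + 8 + 2 + 1 = 7259
  20180 - 7259 = 12921, and 0011001001111001 = 8192 + 4096 + 512 + 64 + 32 + 16 + 8 + 1 = 12921 ✓



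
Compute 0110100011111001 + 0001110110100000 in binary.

Add column by column from the right: bit + bit + carry-in; write the sum mod 2, carry 1 when the sum is 2 or 3.
carry:  1111001111000000
        0110100011111001
+       0001110110100000
------------------------
       01000011010011001
(the carry out of the leftmost column, 0, becomes the leading bit)
Decimal check:
  0110100011111001 = 16384 + 8192 + 2048 + 128 + 64 + 32 + 16 + 8 + 1 = 26873
  0001110110100000 = 4096 + 2048 + 1024 + 256 + 128 + 32 = 7584
  26873 + 7584 = 34457, and 01000011010011001 = 32768 + 1024 + 512 + 128 + 16 + 8 + 1 = 34457 ✓



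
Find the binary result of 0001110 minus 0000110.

Method 1 - Direct subtraction (column by column from the right: bit − bit − borrow-in; if negative, add 2 and borrow 1 from the next column):
borrow: 0000000
        0001110
-       0000110
---------------
        0001000

Method 2 - Add two's complement:
Two's complement of 0000110: invert → 1111001, add 1 → 1111010
  0001110
+ 1111010
---------
 10001000  (end carry out of the top bit = 1)
Discarding the end carry: 0001000
Decimal check:
  0001110 = 8 + 4 + 2 = 14
  0000110 = 4 + 2 = 6
  14 - 6 = 8, and 0001000 = 8 ✓



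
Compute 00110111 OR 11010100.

OR: 1 when either bit is 1
  00110111
| 11010100
----------
  11110111
Decimal: 55 | 212 = 247



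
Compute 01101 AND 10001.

AND: 1 only when both bits are 1
  01101
& 10001
-------
  00001
Decimal: 13 & 17 = 1



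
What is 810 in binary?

Using repeated division by 2:
810 ÷ 2 = 405 remainder 0
405 ÷ 2 = 202 remainder 1
202 ÷ 2 = 101 remainder 0
101 ÷ 2 = 50 remainder 1
50 ÷ 2 = 25 remainder 0
25 ÷ 2 = 12 remainder 1
12 ÷ 2 = 6 remainder 0
6 ÷ 2 = 3 remainder 0
3 ÷ 2 = 1 remainder 1
1 ÷ 2 = 0 remainder 1
Reading remainders bottom to top: 1100101010



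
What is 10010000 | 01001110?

OR: 1 when either bit is 1
  10010000
| 01001110
----------
  11011110
Decimal: 144 | 78 = 222



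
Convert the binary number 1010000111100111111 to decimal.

Sum of powers of 2 for each 1-bit:
2^0 + 2^1 + 2^2 + 2^3 + 2^4 + 2^5 + 2^8 + 2^9 + 2^10 + 2^11 + 2^16 + 2^18
= 1 + 2 + 4 + 8 + 16 + 32 + 256 + 512 + 1024 + 2048 + 65536 + 262144
= 331583



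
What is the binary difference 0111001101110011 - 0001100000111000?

Method 1 - Direct subtraction (column by column from the right: bit − bit − borrow-in; if negative, add 2 and borrow 1 from the next column):
borrow: 0011000001110000
        0111001101110011
-       0001100000111000
------------------------
        0101101100111011

Method 2 - Add two's complement:
Two's complement of 0001100000111000: invert → 1110011111000111, add 1 → 1110011111001000
  0111001101110011
+ 1110011111001000
------------------
 10101101100111011  (end carry out of the top bit = 1)
Discarding the end carry: 0101101100111011
Decimal check:
  0111001101110011 = 16384 + 8192 + 4096 + 512 + 256 + 64 + 32 + 16 + 2 + 1 = 29555
  0001100000111000 = 4096 + 2048 + 32 + 16 + 8 = 6200
  29555 - 6200 = 23355, and 0101101100111011 = 16384 + 4096 + 2048 + 512 + 256 + 32 + 16 + 8 + 2 + 1 = 23355 ✓



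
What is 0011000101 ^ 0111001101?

XOR: 1 when bits differ
  0011000101
^ 0111001101
------------
  0100001000
Decimal: 197 ^ 461 = 264



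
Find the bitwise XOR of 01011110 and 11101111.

XOR: 1 when bits differ
  01011110
^ 11101111
----------
  10110001
Decimal: 94 ^ 239 = 177



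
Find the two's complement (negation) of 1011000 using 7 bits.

Original (sign bit 1, negative): 1011000
Step 1 - Invert all bits: 0100111
Step 2 - Add 1: 0101000
Verification: 1011000 + 0101000 = 10000000; discarding the end carry (carry out of the top bit) leaves the 7-bit value 0000000, as required for x + (-x)



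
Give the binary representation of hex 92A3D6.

Convert each hex digit to 4 bits:
  9 = 1001
  2 = 0010
  A = 1010
  3 = 0011
  D = 1101
  6 = 0110
Concatenate: 100100101010001111010110



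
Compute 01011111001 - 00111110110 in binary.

Method 1 - Direct subtraction (column by column from the right: bit − bit − borrow-in; if negative, add 2 and borrow 1 from the next column):
borrow: 01000001100
        01011111001
-       00111110110
-------------------
        00100000011

Method 2 - Add two's complement:
Two's complement of 00111110110: invert → 11000001001, add 1 → 11000001010
  01011111001
+ 11000001010
-------------
 100100000011  (end carry out of the top bit = 1)
Discarding the end carry: 00100000011
Decimal check:
  01011111001 = 512 + 128 + 64 + 32 + 16 + 8 + 1 = 761
  00111110110 = 256 + 128 + 64 + 32 + 16 + 4 + 2 = 502
  761 - 502 = 259, and 00100000011 = 256 + 2 + 1 = 259 ✓



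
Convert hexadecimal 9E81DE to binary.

Convert each hex digit to 4 bits:
  9 = 1001
  E = 1110
  8 = 1000
  1 = 0001
  D = 1101
  E = 1110
Concatenate: 100111101000000111011110



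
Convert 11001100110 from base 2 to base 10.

Sum of powers of 2 for each 1-bit:
2^1 + 2^2 + 2^5 + 2^6 + 2^9 + 2^10
= 2 + 4 + 32 + 64 + 512 + 1024
= 1638



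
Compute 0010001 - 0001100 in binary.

Method 1 - Direct subtraction (column by column from the right: bit − bit − borrow-in; if negative, add 2 and borrow 1 from the next column):
borrow: 0011000
        0010001
-       0001100
---------------
        0000101

Method 2 - Add two's complement:
Two's complement of 0001100: invert → 1110011, add 1 → 1110100
  0010001
+ 1110100
---------
 10000101  (end carry out of the top bit = 1)
Discarding the end carry: 0000101
Decimal check:
  0010001 = 16 + 1 = 17
  0001100 = 8 + 4 = 12
  17 - 12 = 5, and 0000101 = 4 + 1 = 5 ✓



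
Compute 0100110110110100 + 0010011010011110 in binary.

Add column by column from the right: bit + bit + carry-in; write the sum mod 2, carry 1 when the sum is 2 or 3.
carry:  0001111101111000
        0100110110110100
+       0010011010011110
------------------------
       00111010001010010
(the carry out of the leftmost column, 0, becomes the leading bit)
Decimal check:
  0100110110110100 = 16384 + 2048 + 1024 + 256 + 128 + 32 + 16 + 4 = 19892
  0010011010011110 = 8192 + 1024 + 512 + 128 + 16 + 8 + 4 + 2 = 9886
  19892 + 9886 = 29778, and 00111010001010010 = 16384 + 8192 + 4096 + 1024 + 64 + 16 + 2 = 29778 ✓



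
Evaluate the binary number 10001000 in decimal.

Sum of powers of 2 for each 1-bit:
2^3 + 2^7
= 8 + 128
= 136



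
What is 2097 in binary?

Using repeated division by 2:
2097 ÷ 2 = 1048 remainder 1
1048 ÷ 2 = 524 remainder 0
524 ÷ 2 = 262 remainder 0
262 ÷ 2 = 131 remainder 0
131 ÷ 2 = 65 remainder 1
65 ÷ 2 = 32 remainder 1
32 ÷ 2 = 16 remainder 0
16 ÷ 2 = 8 remainder 0
8 ÷ 2 = 4 remainder 0
4 ÷ 2 = 2 remainder 0
2 ÷ 2 = 1 remainder 0
1 ÷ 2 = 0 remainder 1
Reading remainders bottom to top: 100000110001



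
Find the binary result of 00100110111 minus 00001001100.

Method 1 - Direct subtraction (column by column from the right: bit − bit − borrow-in; if negative, add 2 and borrow 1 from the next column):
borrow: 00110010000
        00100110111
-       00001001100
-------------------
        00011101011

Method 2 - Add two's complement:
Two's complement of 00001001100: invert → 11110110011, add 1 → 11110110100
  00100110111
+ 11110110100
-------------
 100011101011  (end carry out of the top bit = 1)
Discarding the end carry: 00011101011
Decimal check:
  00100110111 = 256 + 32 + 16 + 4 + 2 + 1 = 311
  00001001100 = 64 + 8 + 4 = 76
  311 - 76 = 235, and 00011101011 = 128 + 64 + 32 + 8 + 2 + 1 = 235 ✓



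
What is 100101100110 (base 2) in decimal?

Sum of powers of 2 for each 1-bit:
2^1 + 2^2 + 2^5 + 2^6 + 2^8 + 2^11
= 2 + 4 + 32 + 64 + 256 + 2048
= 2406



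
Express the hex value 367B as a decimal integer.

Expand by place value (powers of 16):
Digit values: B = 11
367B = 3 × 16^3 + 6 × 16^2 + 7 × 16^1 + 11 × 16^0
= 3 × 4096 + 6 × 256 + 7 × 16 + 11 × 1
= 12288 + 1536 + 112 + 11
= 13947



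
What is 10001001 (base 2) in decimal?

Sum of powers of 2 for each 1-bit:
2^0 + 2^3 + 2^7
= 1 + 8 + 128
= 137



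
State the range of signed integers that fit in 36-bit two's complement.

For 36-bit two's complement:
Minimum: -2^35 = -34359738368
Maximum: 2^35 - 1 = 34359738367



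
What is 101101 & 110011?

AND: 1 only when both bits are 1
  101101
& 110011
--------
  100001
Decimal: 45 & 51 = 33



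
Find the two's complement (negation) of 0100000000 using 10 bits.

Original: 0100000000
Step 1 - Invert all bits: 1011111111
Step 2 - Add 1: 1100000000
Verification: 0100000000 + 1100000000 = 10000000000; discarding the end carry (carry out of the top bit) leaves the 10-bit value 0000000000, as required for x + (-x)



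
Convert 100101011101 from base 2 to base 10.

Sum of powers of 2 for each 1-bit:
2^0 + 2^2 + 2^3 + 2^4 + 2^6 + 2^8 + 2^11
= 1 + 4 + 8 + 16 + 64 + 256 + 2048
= 2397



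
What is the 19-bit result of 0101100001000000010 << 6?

Original: 0101100001000000010 (decimal 180738)
Shift left by 6 positions
Append 6 zeros on the right and drop the 6 high bits that overflow the 19-bit width
Result: 0001000000010000000 (decimal 32896)
Equivalent: 180738 << 6 = 180738 × 2^6 = 11567232, truncated to 19 bits = 32896



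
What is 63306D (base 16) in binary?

Convert each hex digit to 4 bits:
  6 = 0110
  3 = 0011
  3 = 0011
  0 = 0000
  6 = 0110
  D = 1101
Concatenate: 011000110011000001101101



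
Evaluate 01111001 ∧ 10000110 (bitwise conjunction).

AND: 1 only when both bits are 1
  01111001
& 10000110
----------
  00000000
Decimal: 121 & 134 = 0



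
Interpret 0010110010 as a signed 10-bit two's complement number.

Binary: 0010110010
Sign bit: 0 (non-negative)
Read directly as an unsigned value:
0010110010 = 128 + 32 + 16 + 2 = 178
Value: 178



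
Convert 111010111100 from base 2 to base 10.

Sum of powers of 2 for each 1-bit:
2^2 + 2^3 + 2^4 + 2^5 + 2^7 + 2^9 + 2^10 + 2^11
= 4 + 8 + 16 + 32 + 128 + 512 + 1024 + 2048
= 3772



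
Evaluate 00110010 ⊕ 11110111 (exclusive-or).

XOR: 1 when bits differ
  00110010
^ 11110111
----------
  11000101
Decimal: 50 ^ 247 = 197



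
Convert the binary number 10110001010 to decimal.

Sum of powers of 2 for each 1-bit:
2^1 + 2^3 + 2^7 + 2^8 + 2^10
= 2 + 8 + 128 + 256 + 1024
= 1418



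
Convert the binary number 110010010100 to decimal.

Sum of powers of 2 for each 1-bit:
2^2 + 2^4 + 2^7 + 2^10 + 2^11
= 4 + 16 + 128 + 1024 + 2048
= 3220



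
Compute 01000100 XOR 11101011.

XOR: 1 when bits differ
  01000100
^ 11101011
----------
  10101111
Decimal: 68 ^ 235 = 175



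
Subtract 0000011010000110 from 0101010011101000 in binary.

Method 1 - Direct subtraction (column by column from the right: bit − bit − borrow-in; if negative, add 2 and borrow 1 from the next column):
borrow: 0001110000001100
        0101010011101000
-       0000011010000110
------------------------
        0100111001100010

Method 2 - Add two's complement:
Two's complement of 0000011010000110: invert → 1111100101111001, add 1 → 1111100101111010
  0101010011101000
+ 1111100101111010
------------------
 10100111001100010  (end carry out of the top bit = 1)
Discarding the end carry: 0100111001100010
Decimal check:
  0101010011101000 = 16384 + 4096 + 1024 + 128 + 64 + 32 + 8 = 21736
  0000011010000110 = 1024 + 512 + 128 + 4 + 2 = 1670
  21736 - 1670 = 20066, and 0100111001100010 = 16384 + 2048 + 1024 + 512 + 64 + 32 + 2 = 20066 ✓



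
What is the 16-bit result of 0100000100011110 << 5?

Original: 0100000100011110 (decimal 16670)
Shift left by 5 positions
Append 5 zeros on the right and drop the 5 high bits that overflow the 16-bit width
Result: 0010001111000000 (decimal 9152)
Equivalent: 16670 << 5 = 16670 × 2^5 = 533440, truncated to 16 bits = 9152



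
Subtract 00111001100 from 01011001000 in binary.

Method 1 - Direct subtraction (column by column from the right: bit − bit − borrow-in; if negative, add 2 and borrow 1 from the next column):
borrow: 01111111000
        01011001000
-       00111001100
-------------------
        00011111100

Method 2 - Add two's complement:
Two's complement of 00111001100: invert → 11000110011, add 1 → 11000110100
  01011001000
+ 11000110100
-------------
 100011111100  (end carry out of the top bit = 1)
Discarding the end carry: 00011111100
Decimal check:
  01011001000 = 512 + 128 + 64 + 8 = 712
  00111001100 = 256 + 128 + 64 + 8 + 4 = 460
  712 - 460 = 252, and 00011111100 = 128 + 64 + 32 + 16 + 8 + 4 = 252 ✓



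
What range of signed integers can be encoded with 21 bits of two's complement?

For 21-bit two's complement:
Minimum: -2^20 = -1048576
Maximum: 2^20 - 1 = 1048575



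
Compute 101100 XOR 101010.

XOR: 1 when bits differ
  101100
^ 101010
--------
  000110
Decimal: 44 ^ 42 = 6



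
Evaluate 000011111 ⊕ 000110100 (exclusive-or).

XOR: 1 when bits differ
  000011111
^ 000110100
-----------
  000101011
Decimal: 31 ^ 52 = 43



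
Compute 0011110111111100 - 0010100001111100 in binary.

Method 1 - Direct subtraction (column by column from the right: bit − bit − borrow-in; if negative, add 2 and borrow 1 from the next column):
borrow: 0000000000000000
        0011110111111100
-       0010100001111100
------------------------
        0001010110000000

Method 2 - Add two's complement:
Two's complement of 0010100001111100: invert → 1101011110000011, add 1 → 1101011110000100
  0011110111111100
+ 1101011110000100
------------------
 10001010110000000  (end carry out of the top bit = 1)
Discarding the end carry: 0001010110000000
Decimal check:
  0011110111111100 = 8192 + 4096 + 2048 + 1024 + 256 + 128 + 64 + 32 + 16 + 8 + 4 = 15868
  0010100001111100 = 8192 + 2048 + 64 + 32 + 16 + 8 + 4 = 10364
  15868 - 10364 = 5504, and 0001010110000000 = 4096 + 1024 + 256 + 128 = 5504 ✓



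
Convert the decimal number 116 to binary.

Using repeated division by 2:
116 ÷ 2 = 58 remainder 0
58 ÷ 2 = 29 remainder 0
29 ÷ 2 = 14 remainder 1
14 ÷ 2 = 7 remainder 0
7 ÷ 2 = 3 remainder 1
3 ÷ 2 = 1 remainder 1
1 ÷ 2 = 0 remainder 1
Reading remainders bottom to top: 1110100



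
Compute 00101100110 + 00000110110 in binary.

Add column by column from the right: bit + bit + carry-in; write the sum mod 2, carry 1 when the sum is 2 or 3.
carry:  00011001100
        00101100110
+       00000110110
-------------------
       000110011100
(the carry out of the leftmost column, 0, becomes the leading bit)
Decimal check:
  00101100110 = 256 + 64 + 32 + 4 + 2 = 358
  00000110110 = 32 + 16 + 4 + 2 = 54
  358 + 54 = 412, and 000110011100 = 256 + 128 + 16 + 8 + 4 = 412 ✓

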